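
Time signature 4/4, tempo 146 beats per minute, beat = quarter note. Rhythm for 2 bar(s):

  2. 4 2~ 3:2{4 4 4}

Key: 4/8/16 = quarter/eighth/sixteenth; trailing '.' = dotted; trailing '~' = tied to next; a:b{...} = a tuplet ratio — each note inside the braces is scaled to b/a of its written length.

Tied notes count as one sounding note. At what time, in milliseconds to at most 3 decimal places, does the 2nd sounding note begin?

note 2 onset = 3b = 1232.877ms

1. 0.0ms @ 0 + 1232.877ms (3)
2. 1232.877ms @ 3 + 410.959ms (1)
3. 1643.836ms @ 4 + 1095.89ms (8/3)
4. 2739.726ms @ 20/3 + 273.973ms (2/3)
5. 3013.699ms @ 22/3 + 273.973ms (2/3)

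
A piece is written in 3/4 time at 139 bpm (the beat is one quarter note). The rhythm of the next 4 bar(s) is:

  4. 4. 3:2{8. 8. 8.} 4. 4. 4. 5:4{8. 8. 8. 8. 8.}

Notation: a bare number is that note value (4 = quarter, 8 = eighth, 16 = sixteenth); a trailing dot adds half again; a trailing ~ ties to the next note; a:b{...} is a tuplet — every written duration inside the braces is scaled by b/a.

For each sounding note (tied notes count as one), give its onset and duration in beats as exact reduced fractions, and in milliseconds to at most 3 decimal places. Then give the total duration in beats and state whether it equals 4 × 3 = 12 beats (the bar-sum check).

1) 0.0ms=0b +647.482ms=3/2b
2) 647.482ms=3/2b +647.482ms=3/2b
3) 1294.964ms=3b +215.827ms=1/2b
4) 1510.791ms=7/2b +215.827ms=1/2b
5) 1726.619ms=4b +215.827ms=1/2b
6) 1942.446ms=9/2b +647.482ms=3/2b
7) 2589.928ms=6b +647.482ms=3/2b
8) 3237.41ms=15/2b +647.482ms=3/2b
9) 3884.892ms=9b +258.993ms=3/5b
10) 4143.885ms=48/5b +258.993ms=3/5b
11) 4402.878ms=51/5b +258.993ms=3/5b
12) 4661.871ms=54/5b +258.993ms=3/5b
13) 4920.863ms=57/5b +258.993ms=3/5b
Σ=12b of 12 (139bpm 3/4) — PASS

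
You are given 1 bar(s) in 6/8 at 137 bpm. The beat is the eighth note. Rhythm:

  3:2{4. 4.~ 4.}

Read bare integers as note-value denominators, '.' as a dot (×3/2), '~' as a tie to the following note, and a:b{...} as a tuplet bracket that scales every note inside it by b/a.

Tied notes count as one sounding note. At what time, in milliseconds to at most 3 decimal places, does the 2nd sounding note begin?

1. 0.0ms @ 0 + 875.912ms (2)
2. 875.912ms @ 2 + 1751.825ms (4)

note 2 onset = 2b = 875.912ms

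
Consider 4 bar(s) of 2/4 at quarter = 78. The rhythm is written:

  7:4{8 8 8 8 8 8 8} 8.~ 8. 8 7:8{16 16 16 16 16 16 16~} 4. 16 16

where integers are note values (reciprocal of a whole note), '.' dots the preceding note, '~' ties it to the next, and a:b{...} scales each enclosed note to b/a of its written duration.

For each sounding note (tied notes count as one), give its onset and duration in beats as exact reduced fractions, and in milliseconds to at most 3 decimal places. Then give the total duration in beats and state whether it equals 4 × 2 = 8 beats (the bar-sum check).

1) 0.0ms=0b +219.78ms=2/7b
2) 219.78ms=2/7b +219.78ms=2/7b
3) 439.56ms=4/7b +219.78ms=2/7b
4) 659.341ms=6/7b +219.78ms=2/7b
5) 879.121ms=8/7b +219.78ms=2/7b
6) 1098.901ms=10/7b +219.78ms=2/7b
7) 1318.681ms=12/7b +219.78ms=2/7b
8) 1538.462ms=2b +1153.846ms=3/2b
9) 2692.308ms=7/2b +384.615ms=1/2b
10) 3076.923ms=4b +219.78ms=2/7b
11) 3296.703ms=30/7b +219.78ms=2/7b
12) 3516.484ms=32/7b +219.78ms=2/7b
13) 3736.264ms=34/7b +219.78ms=2/7b
14) 3956.044ms=36/7b +219.78ms=2/7b
15) 4175.824ms=38/7b +219.78ms=2/7b
16) 4395.604ms=40/7b +1373.626ms=25/14b
17) 5769.231ms=15/2b +192.308ms=1/4b
18) 5961.538ms=31/4b +192.308ms=1/4b
Σ=8b of 8 (78bpm 2/4) — PASS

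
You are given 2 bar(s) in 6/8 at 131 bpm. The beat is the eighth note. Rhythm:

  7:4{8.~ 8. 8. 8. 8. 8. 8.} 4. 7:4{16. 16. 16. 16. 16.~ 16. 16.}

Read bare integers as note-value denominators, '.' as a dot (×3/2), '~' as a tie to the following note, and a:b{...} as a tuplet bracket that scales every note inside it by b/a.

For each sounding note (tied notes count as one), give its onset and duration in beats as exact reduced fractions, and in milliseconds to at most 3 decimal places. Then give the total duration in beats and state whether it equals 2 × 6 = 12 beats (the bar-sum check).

1) 0.0ms=0b +785.169ms=12/7b
2) 785.169ms=12/7b +392.585ms=6/7b
3) 1177.754ms=18/7b +392.585ms=6/7b
4) 1570.338ms=24/7b +392.585ms=6/7b
5) 1962.923ms=30/7b +392.585ms=6/7b
6) 2355.507ms=36/7b +392.585ms=6/7b
7) 2748.092ms=6b +1374.046ms=3b
8) 4122.137ms=9b +196.292ms=3/7b
9) 4318.43ms=66/7b +196.292ms=3/7b
10) 4514.722ms=69/7b +196.292ms=3/7b
11) 4711.014ms=72/7b +196.292ms=3/7b
12) 4907.306ms=75/7b +392.585ms=6/7b
13) 5299.891ms=81/7b +196.292ms=3/7b
Σ=12b of 12 (131bpm 6/8) — PASS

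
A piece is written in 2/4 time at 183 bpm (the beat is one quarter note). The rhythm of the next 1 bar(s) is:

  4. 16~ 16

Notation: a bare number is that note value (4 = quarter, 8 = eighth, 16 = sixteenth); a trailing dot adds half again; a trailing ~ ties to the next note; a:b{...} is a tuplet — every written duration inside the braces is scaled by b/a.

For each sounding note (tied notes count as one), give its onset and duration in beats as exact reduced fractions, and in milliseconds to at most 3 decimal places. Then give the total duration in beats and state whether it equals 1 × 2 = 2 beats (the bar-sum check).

1) 0.0ms=0b +491.803ms=3/2b
2) 491.803ms=3/2b +163.934ms=1/2b
Σ=2b of 2 (183bpm 2/4) — PASS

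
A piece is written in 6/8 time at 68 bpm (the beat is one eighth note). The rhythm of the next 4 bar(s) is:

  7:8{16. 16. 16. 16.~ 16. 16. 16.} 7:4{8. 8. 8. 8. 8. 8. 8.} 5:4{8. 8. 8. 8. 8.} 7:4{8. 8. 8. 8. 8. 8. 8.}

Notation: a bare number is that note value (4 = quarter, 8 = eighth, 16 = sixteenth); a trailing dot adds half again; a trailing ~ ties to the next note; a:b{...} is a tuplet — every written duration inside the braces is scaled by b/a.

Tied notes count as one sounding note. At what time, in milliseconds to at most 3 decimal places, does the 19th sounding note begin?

1. 0.0ms @ 0 + 756.303ms (6/7)
2. 756.303ms @ 6/7 + 756.303ms (6/7)
3. 1512.605ms @ 12/7 + 756.303ms (6/7)
4. 2268.908ms @ 18/7 + 1512.605ms (12/7)
5. 3781.513ms @ 30/7 + 756.303ms (6/7)
6. 4537.815ms @ 36/7 + 756.303ms (6/7)
7. 5294.118ms @ 6 + 756.303ms (6/7)
8. 6050.42ms @ 48/7 + 756.303ms (6/7)
9. 6806.723ms @ 54/7 + 756.303ms (6/7)
10. 7563.025ms @ 60/7 + 756.303ms (6/7)
11. 8319.328ms @ 66/7 + 756.303ms (6/7)
12. 9075.63ms @ 72/7 + 756.303ms (6/7)
13. 9831.933ms @ 78/7 + 756.303ms (6/7)
14. 10588.235ms @ 12 + 1058.824ms (6/5)
15. 11647.059ms @ 66/5 + 1058.824ms (6/5)
16. 12705.882ms @ 72/5 + 1058.824ms (6/5)
17. 13764.706ms @ 78/5 + 1058.824ms (6/5)
18. 14823.529ms @ 84/5 + 1058.824ms (6/5)
19. 15882.353ms @ 18 + 756.303ms (6/7)
20. 16638.655ms @ 132/7 + 756.303ms (6/7)
21. 17394.958ms @ 138/7 + 756.303ms (6/7)
22. 18151.261ms @ 144/7 + 756.303ms (6/7)
23. 18907.563ms @ 150/7 + 756.303ms (6/7)
24. 19663.866ms @ 156/7 + 756.303ms (6/7)
25. 20420.168ms @ 162/7 + 756.303ms (6/7)

note 19 onset = 18b = 15882.353ms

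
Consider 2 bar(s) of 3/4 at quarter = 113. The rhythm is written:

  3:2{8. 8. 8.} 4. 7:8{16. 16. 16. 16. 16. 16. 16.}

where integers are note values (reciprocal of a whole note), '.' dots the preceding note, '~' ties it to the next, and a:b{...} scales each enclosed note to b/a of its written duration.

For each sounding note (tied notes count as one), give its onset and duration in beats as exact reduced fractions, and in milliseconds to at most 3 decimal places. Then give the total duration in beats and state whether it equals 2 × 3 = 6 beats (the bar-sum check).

1) 0.0ms=0b +265.487ms=1/2b
2) 265.487ms=1/2b +265.487ms=1/2b
3) 530.973ms=1b +265.487ms=1/2b
4) 796.46ms=3/2b +796.46ms=3/2b
5) 1592.92ms=3b +227.56ms=3/7b
6) 1820.48ms=24/7b +227.56ms=3/7b
7) 2048.04ms=27/7b +227.56ms=3/7b
8) 2275.601ms=30/7b +227.56ms=3/7b
9) 2503.161ms=33/7b +227.56ms=3/7b
10) 2730.721ms=36/7b +227.56ms=3/7b
11) 2958.281ms=39/7b +227.56ms=3/7b
Σ=6b of 6 (113bpm 3/4) — PASS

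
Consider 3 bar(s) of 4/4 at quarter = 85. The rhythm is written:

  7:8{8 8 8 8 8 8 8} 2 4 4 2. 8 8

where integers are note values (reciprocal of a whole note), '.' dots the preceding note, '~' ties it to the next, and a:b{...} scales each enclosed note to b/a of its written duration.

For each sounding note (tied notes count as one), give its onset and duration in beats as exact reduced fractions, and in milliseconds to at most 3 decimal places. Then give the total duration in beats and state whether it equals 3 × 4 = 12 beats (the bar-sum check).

1) 0.0ms=0b +403.361ms=4/7b
2) 403.361ms=4/7b +403.361ms=4/7b
3) 806.723ms=8/7b +403.361ms=4/7b
4) 1210.084ms=12/7b +403.361ms=4/7b
5) 1613.445ms=16/7b +403.361ms=4/7b
6) 2016.807ms=20/7b +403.361ms=4/7b
7) 2420.168ms=24/7b +403.361ms=4/7b
8) 2823.529ms=4b +1411.765ms=2b
9) 4235.294ms=6b +705.882ms=1b
10) 4941.176ms=7b +705.882ms=1b
11) 5647.059ms=8b +2117.647ms=3b
12) 7764.706ms=11b +352.941ms=1/2b
13) 8117.647ms=23/2b +352.941ms=1/2b
Σ=12b of 12 (85bpm 4/4) — PASS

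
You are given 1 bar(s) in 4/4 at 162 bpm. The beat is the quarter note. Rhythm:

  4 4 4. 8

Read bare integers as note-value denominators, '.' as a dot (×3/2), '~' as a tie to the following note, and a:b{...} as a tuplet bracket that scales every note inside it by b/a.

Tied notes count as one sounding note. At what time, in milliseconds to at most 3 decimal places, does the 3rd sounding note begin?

1. 0.0ms @ 0 + 370.37ms (1)
2. 370.37ms @ 1 + 370.37ms (1)
3. 740.741ms @ 2 + 555.556ms (3/2)
4. 1296.296ms @ 7/2 + 185.185ms (1/2)

note 3 onset = 2b = 740.741ms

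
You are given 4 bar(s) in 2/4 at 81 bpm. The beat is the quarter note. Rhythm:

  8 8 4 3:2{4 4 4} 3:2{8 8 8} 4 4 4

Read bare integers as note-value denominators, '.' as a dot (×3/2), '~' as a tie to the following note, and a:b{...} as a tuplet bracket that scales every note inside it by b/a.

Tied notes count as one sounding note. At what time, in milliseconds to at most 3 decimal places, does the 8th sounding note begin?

1. 0.0ms @ 0 + 370.37ms (1/2)
2. 370.37ms @ 1/2 + 370.37ms (1/2)
3. 740.741ms @ 1 + 740.741ms (1)
4. 1481.481ms @ 2 + 493.827ms (2/3)
5. 1975.309ms @ 8/3 + 493.827ms (2/3)
6. 2469.136ms @ 10/3 + 493.827ms (2/3)
7. 2962.963ms @ 4 + 246.914ms (1/3)
8. 3209.877ms @ 13/3 + 246.914ms (1/3)
9. 3456.79ms @ 14/3 + 246.914ms (1/3)
10. 3703.704ms @ 5 + 740.741ms (1)
11. 4444.444ms @ 6 + 740.741ms (1)
12. 5185.185ms @ 7 + 740.741ms (1)

note 8 onset = 13/3b = 3209.877ms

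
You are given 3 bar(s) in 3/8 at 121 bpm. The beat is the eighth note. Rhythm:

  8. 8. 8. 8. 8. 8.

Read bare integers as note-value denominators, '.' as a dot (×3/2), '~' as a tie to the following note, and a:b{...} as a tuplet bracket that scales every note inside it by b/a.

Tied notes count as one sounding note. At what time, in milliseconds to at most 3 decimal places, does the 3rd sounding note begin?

note 3 onset = 3b = 1487.603ms

1. 0.0ms @ 0 + 743.802ms (3/2)
2. 743.802ms @ 3/2 + 743.802ms (3/2)
3. 1487.603ms @ 3 + 743.802ms (3/2)
4. 2231.405ms @ 9/2 + 743.802ms (3/2)
5. 2975.207ms @ 6 + 743.802ms (3/2)
6. 3719.008ms @ 15/2 + 743.802ms (3/2)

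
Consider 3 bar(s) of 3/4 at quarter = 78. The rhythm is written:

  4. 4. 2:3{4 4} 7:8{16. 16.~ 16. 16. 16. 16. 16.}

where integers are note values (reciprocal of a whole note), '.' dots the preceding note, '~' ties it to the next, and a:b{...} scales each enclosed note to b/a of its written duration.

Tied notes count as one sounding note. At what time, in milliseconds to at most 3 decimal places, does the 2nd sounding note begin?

note 2 onset = 3/2b = 1153.846ms

1. 0.0ms @ 0 + 1153.846ms (3/2)
2. 1153.846ms @ 3/2 + 1153.846ms (3/2)
3. 2307.692ms @ 3 + 1153.846ms (3/2)
4. 3461.538ms @ 9/2 + 1153.846ms (3/2)
5. 4615.385ms @ 6 + 329.67ms (3/7)
6. 4945.055ms @ 45/7 + 659.341ms (6/7)
7. 5604.396ms @ 51/7 + 329.67ms (3/7)
8. 5934.066ms @ 54/7 + 329.67ms (3/7)
9. 6263.736ms @ 57/7 + 329.67ms (3/7)
10. 6593.407ms @ 60/7 + 329.67ms (3/7)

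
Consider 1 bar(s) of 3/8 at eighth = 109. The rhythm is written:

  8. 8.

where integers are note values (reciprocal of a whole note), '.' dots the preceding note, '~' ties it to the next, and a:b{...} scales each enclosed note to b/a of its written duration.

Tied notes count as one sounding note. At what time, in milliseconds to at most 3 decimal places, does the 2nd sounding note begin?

note 2 onset = 3/2b = 825.688ms

1. 0.0ms @ 0 + 825.688ms (3/2)
2. 825.688ms @ 3/2 + 825.688ms (3/2)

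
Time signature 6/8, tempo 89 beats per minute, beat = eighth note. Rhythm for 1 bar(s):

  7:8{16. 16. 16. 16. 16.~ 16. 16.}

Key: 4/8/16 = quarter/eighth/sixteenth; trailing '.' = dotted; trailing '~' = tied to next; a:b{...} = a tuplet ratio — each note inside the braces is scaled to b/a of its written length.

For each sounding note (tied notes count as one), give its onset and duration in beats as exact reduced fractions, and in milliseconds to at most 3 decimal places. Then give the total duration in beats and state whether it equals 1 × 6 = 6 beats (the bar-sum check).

1) 0.0ms=0b +577.849ms=6/7b
2) 577.849ms=6/7b +577.849ms=6/7b
3) 1155.698ms=12/7b +577.849ms=6/7b
4) 1733.547ms=18/7b +577.849ms=6/7b
5) 2311.396ms=24/7b +1155.698ms=12/7b
6) 3467.095ms=36/7b +577.849ms=6/7b
Σ=6b of 6 (89bpm 6/8) — PASS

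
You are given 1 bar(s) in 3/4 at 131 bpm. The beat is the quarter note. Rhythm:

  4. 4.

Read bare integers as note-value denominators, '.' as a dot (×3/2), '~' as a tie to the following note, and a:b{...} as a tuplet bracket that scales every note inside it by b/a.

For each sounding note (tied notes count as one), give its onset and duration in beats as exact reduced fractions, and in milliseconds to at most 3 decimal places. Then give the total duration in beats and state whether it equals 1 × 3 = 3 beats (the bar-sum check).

1) 0.0ms=0b +687.023ms=3/2b
2) 687.023ms=3/2b +687.023ms=3/2b
Σ=3b of 3 (131bpm 3/4) — PASS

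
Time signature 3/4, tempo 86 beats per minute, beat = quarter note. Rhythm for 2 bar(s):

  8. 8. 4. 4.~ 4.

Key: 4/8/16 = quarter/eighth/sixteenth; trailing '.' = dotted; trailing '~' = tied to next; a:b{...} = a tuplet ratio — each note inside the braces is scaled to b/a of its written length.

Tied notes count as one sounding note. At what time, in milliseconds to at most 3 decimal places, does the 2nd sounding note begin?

note 2 onset = 3/4b = 523.256ms

1. 0.0ms @ 0 + 523.256ms (3/4)
2. 523.256ms @ 3/4 + 523.256ms (3/4)
3. 1046.512ms @ 3/2 + 1046.512ms (3/2)
4. 2093.023ms @ 3 + 2093.023ms (3)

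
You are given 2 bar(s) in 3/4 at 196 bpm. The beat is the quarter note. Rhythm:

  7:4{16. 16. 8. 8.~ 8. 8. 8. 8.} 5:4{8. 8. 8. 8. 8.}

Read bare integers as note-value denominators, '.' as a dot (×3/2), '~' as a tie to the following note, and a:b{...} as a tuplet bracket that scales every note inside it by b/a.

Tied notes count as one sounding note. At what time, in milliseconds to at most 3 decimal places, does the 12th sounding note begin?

1. 0.0ms @ 0 + 65.598ms (3/14)
2. 65.598ms @ 3/14 + 65.598ms (3/14)
3. 131.195ms @ 3/7 + 131.195ms (3/7)
4. 262.391ms @ 6/7 + 262.391ms (6/7)
5. 524.781ms @ 12/7 + 131.195ms (3/7)
6. 655.977ms @ 15/7 + 131.195ms (3/7)
7. 787.172ms @ 18/7 + 131.195ms (3/7)
8. 918.367ms @ 3 + 183.673ms (3/5)
9. 1102.041ms @ 18/5 + 183.673ms (3/5)
10. 1285.714ms @ 21/5 + 183.673ms (3/5)
11. 1469.388ms @ 24/5 + 183.673ms (3/5)
12. 1653.061ms @ 27/5 + 183.673ms (3/5)

note 12 onset = 27/5b = 1653.061ms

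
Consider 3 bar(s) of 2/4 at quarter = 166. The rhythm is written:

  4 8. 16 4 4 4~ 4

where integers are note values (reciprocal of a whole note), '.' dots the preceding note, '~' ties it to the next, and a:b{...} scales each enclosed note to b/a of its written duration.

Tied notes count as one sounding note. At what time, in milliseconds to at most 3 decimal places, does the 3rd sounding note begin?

note 3 onset = 7/4b = 632.53ms

1. 0.0ms @ 0 + 361.446ms (1)
2. 361.446ms @ 1 + 271.084ms (3/4)
3. 632.53ms @ 7/4 + 90.361ms (1/4)
4. 722.892ms @ 2 + 361.446ms (1)
5. 1084.337ms @ 3 + 361.446ms (1)
6. 1445.783ms @ 4 + 722.892ms (2)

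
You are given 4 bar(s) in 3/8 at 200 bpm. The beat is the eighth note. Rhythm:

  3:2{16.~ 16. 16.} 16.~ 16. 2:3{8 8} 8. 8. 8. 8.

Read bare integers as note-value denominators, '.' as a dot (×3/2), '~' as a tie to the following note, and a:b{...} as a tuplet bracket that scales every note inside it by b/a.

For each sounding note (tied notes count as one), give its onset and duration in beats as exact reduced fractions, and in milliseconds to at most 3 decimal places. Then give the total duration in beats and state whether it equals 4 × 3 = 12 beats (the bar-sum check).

1) 0.0ms=0b +300.0ms=1b
2) 300.0ms=1b +150.0ms=1/2b
3) 450.0ms=3/2b +450.0ms=3/2b
4) 900.0ms=3b +450.0ms=3/2b
5) 1350.0ms=9/2b +450.0ms=3/2b
6) 1800.0ms=6b +450.0ms=3/2b
7) 2250.0ms=15/2b +450.0ms=3/2b
8) 2700.0ms=9b +450.0ms=3/2b
9) 3150.0ms=21/2b +450.0ms=3/2b
Σ=12b of 12 (200bpm 3/8) — PASS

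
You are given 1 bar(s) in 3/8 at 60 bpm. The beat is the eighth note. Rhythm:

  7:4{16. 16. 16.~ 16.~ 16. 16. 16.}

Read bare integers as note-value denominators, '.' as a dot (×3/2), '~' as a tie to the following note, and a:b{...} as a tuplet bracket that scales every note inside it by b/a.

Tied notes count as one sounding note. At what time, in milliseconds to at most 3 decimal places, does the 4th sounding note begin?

note 4 onset = 15/7b = 2142.857ms

1. 0.0ms @ 0 + 428.571ms (3/7)
2. 428.571ms @ 3/7 + 428.571ms (3/7)
3. 857.143ms @ 6/7 + 1285.714ms (9/7)
4. 2142.857ms @ 15/7 + 428.571ms (3/7)
5. 2571.429ms @ 18/7 + 428.571ms (3/7)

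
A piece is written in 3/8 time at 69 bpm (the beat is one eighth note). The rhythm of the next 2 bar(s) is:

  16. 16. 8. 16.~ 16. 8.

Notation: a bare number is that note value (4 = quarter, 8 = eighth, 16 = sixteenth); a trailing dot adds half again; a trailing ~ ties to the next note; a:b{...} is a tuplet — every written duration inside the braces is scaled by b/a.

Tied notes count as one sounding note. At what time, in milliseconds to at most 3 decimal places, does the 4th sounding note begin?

1. 0.0ms @ 0 + 652.174ms (3/4)
2. 652.174ms @ 3/4 + 652.174ms (3/4)
3. 1304.348ms @ 3/2 + 1304.348ms (3/2)
4. 2608.696ms @ 3 + 1304.348ms (3/2)
5. 3913.043ms @ 9/2 + 1304.348ms (3/2)

note 4 onset = 3b = 2608.696ms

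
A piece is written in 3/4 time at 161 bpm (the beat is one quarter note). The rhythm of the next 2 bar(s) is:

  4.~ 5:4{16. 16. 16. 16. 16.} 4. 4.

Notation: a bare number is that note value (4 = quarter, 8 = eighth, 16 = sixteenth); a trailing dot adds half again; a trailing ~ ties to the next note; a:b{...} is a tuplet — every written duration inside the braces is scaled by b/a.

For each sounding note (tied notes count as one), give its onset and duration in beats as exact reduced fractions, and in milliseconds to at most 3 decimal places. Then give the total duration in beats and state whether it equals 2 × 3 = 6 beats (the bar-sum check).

1) 0.0ms=0b +670.807ms=9/5b
2) 670.807ms=9/5b +111.801ms=3/10b
3) 782.609ms=21/10b +111.801ms=3/10b
4) 894.41ms=12/5b +111.801ms=3/10b
5) 1006.211ms=27/10b +111.801ms=3/10b
6) 1118.012ms=3b +559.006ms=3/2b
7) 1677.019ms=9/2b +559.006ms=3/2b
Σ=6b of 6 (161bpm 3/4) — PASS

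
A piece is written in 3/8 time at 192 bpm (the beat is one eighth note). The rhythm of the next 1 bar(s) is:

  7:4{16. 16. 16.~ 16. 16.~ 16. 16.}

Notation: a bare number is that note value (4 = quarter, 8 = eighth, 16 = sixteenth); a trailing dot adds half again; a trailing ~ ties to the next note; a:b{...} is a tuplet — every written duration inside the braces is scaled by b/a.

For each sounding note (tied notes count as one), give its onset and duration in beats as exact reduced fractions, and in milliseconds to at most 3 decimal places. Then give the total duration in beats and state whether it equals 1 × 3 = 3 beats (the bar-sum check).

1) 0.0ms=0b +133.929ms=3/7b
2) 133.929ms=3/7b +133.929ms=3/7b
3) 267.857ms=6/7b +267.857ms=6/7b
4) 535.714ms=12/7b +267.857ms=6/7b
5) 803.571ms=18/7b +133.929ms=3/7b
Σ=3b of 3 (192bpm 3/8) — PASS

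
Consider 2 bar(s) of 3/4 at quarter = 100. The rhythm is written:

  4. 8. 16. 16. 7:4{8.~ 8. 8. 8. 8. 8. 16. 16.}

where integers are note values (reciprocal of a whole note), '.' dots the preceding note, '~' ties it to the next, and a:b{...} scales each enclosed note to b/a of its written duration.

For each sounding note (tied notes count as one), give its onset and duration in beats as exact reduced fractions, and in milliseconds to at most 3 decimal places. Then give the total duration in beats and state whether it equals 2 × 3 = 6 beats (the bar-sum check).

1) 0.0ms=0b +900.0ms=3/2b
2) 900.0ms=3/2b +450.0ms=3/4b
3) 1350.0ms=9/4b +225.0ms=3/8b
4) 1575.0ms=21/8b +225.0ms=3/8b
5) 1800.0ms=3b +514.286ms=6/7b
6) 2314.286ms=27/7b +257.143ms=3/7b
7) 2571.429ms=30/7b +257.143ms=3/7b
8) 2828.571ms=33/7b +257.143ms=3/7b
9) 3085.714ms=36/7b +257.143ms=3/7b
10) 3342.857ms=39/7b +128.571ms=3/14b
11) 3471.429ms=81/14b +128.571ms=3/14b
Σ=6b of 6 (100bpm 3/4) — PASS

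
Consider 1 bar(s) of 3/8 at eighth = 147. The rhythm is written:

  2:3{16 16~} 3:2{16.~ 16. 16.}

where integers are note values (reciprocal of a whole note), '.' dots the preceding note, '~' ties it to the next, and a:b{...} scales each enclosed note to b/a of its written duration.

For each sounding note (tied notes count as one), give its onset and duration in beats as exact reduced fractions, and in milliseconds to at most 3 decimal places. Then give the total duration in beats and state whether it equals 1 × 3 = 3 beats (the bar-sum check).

1) 0.0ms=0b +306.122ms=3/4b
2) 306.122ms=3/4b +714.286ms=7/4b
3) 1020.408ms=5/2b +204.082ms=1/2b
Σ=3b of 3 (147bpm 3/8) — PASS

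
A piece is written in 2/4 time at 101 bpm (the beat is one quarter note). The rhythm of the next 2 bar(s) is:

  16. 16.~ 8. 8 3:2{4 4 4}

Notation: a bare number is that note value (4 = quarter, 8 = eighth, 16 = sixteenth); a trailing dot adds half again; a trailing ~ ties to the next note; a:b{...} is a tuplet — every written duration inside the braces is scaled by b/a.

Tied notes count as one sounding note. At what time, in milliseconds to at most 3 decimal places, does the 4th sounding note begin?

1. 0.0ms @ 0 + 222.772ms (3/8)
2. 222.772ms @ 3/8 + 668.317ms (9/8)
3. 891.089ms @ 3/2 + 297.03ms (1/2)
4. 1188.119ms @ 2 + 396.04ms (2/3)
5. 1584.158ms @ 8/3 + 396.04ms (2/3)
6. 1980.198ms @ 10/3 + 396.04ms (2/3)

note 4 onset = 2b = 1188.119ms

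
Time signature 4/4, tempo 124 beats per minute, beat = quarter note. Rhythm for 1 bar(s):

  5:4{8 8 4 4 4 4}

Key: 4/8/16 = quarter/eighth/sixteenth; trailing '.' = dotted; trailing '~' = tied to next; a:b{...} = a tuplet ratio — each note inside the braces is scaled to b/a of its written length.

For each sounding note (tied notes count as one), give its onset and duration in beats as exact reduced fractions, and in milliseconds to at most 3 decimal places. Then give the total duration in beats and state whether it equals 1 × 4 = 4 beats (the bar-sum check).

1) 0.0ms=0b +193.548ms=2/5b
2) 193.548ms=2/5b +193.548ms=2/5b
3) 387.097ms=4/5b +387.097ms=4/5b
4) 774.194ms=8/5b +387.097ms=4/5b
5) 1161.29ms=12/5b +387.097ms=4/5b
6) 1548.387ms=16/5b +387.097ms=4/5b
Σ=4b of 4 (124bpm 4/4) — PASS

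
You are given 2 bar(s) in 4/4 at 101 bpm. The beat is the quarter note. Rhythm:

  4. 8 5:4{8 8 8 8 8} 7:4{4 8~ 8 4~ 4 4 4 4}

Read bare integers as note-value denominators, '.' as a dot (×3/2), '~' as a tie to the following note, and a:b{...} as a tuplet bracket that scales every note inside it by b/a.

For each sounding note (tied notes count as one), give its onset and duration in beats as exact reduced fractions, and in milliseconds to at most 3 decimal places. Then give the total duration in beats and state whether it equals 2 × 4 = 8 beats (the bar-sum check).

1) 0.0ms=0b +891.089ms=3/2b
2) 891.089ms=3/2b +297.03ms=1/2b
3) 1188.119ms=2b +237.624ms=2/5b
4) 1425.743ms=12/5b +237.624ms=2/5b
5) 1663.366ms=14/5b +237.624ms=2/5b
6) 1900.99ms=16/5b +237.624ms=2/5b
7) 2138.614ms=18/5b +237.624ms=2/5b
8) 2376.238ms=4b +339.463ms=4/7b
9) 2715.7ms=32/7b +339.463ms=4/7b
10) 3055.163ms=36/7b +678.925ms=8/7b
11) 3734.088ms=44/7b +339.463ms=4/7b
12) 4073.55ms=48/7b +339.463ms=4/7b
13) 4413.013ms=52/7b +339.463ms=4/7b
Σ=8b of 8 (101bpm 4/4) — PASS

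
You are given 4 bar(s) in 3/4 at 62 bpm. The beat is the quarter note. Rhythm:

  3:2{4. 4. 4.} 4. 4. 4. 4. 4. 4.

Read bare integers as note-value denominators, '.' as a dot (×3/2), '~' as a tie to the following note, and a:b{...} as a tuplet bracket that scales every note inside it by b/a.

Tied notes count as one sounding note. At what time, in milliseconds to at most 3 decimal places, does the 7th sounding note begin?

note 7 onset = 15/2b = 7258.065ms

1. 0.0ms @ 0 + 967.742ms (1)
2. 967.742ms @ 1 + 967.742ms (1)
3. 1935.484ms @ 2 + 967.742ms (1)
4. 2903.226ms @ 3 + 1451.613ms (3/2)
5. 4354.839ms @ 9/2 + 1451.613ms (3/2)
6. 5806.452ms @ 6 + 1451.613ms (3/2)
7. 7258.065ms @ 15/2 + 1451.613ms (3/2)
8. 8709.677ms @ 9 + 1451.613ms (3/2)
9. 10161.29ms @ 21/2 + 1451.613ms (3/2)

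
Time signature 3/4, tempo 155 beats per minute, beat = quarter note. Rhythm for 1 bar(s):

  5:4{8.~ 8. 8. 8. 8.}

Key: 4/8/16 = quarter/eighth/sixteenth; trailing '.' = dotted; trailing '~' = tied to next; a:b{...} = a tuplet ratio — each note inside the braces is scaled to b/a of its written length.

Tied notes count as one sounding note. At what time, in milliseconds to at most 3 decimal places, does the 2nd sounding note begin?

1. 0.0ms @ 0 + 464.516ms (6/5)
2. 464.516ms @ 6/5 + 232.258ms (3/5)
3. 696.774ms @ 9/5 + 232.258ms (3/5)
4. 929.032ms @ 12/5 + 232.258ms (3/5)

note 2 onset = 6/5b = 464.516ms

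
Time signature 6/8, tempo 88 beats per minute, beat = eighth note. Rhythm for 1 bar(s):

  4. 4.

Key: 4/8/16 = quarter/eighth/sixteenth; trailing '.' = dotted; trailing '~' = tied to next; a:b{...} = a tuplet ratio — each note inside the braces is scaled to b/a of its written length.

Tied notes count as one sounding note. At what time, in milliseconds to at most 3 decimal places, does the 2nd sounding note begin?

note 2 onset = 3b = 2045.455ms

1. 0.0ms @ 0 + 2045.455ms (3)
2. 2045.455ms @ 3 + 2045.455ms (3)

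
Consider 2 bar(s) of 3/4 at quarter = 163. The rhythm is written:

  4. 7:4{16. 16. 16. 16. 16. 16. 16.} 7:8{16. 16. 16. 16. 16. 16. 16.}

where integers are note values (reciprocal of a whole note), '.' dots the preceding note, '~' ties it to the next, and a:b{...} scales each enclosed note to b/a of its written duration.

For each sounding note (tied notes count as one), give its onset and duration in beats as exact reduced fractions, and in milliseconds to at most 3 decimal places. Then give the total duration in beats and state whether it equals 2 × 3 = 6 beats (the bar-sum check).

1) 0.0ms=0b +552.147ms=3/2b
2) 552.147ms=3/2b +78.878ms=3/14b
3) 631.025ms=12/7b +78.878ms=3/14b
4) 709.904ms=27/14b +78.878ms=3/14b
5) 788.782ms=15/7b +78.878ms=3/14b
6) 867.66ms=33/14b +78.878ms=3/14b
7) 946.538ms=18/7b +78.878ms=3/14b
8) 1025.416ms=39/14b +78.878ms=3/14b
9) 1104.294ms=3b +157.756ms=3/7b
10) 1262.051ms=24/7b +157.756ms=3/7b
11) 1419.807ms=27/7b +157.756ms=3/7b
12) 1577.564ms=30/7b +157.756ms=3/7b
13) 1735.32ms=33/7b +157.756ms=3/7b
14) 1893.076ms=36/7b +157.756ms=3/7b
15) 2050.833ms=39/7b +157.756ms=3/7b
Σ=6b of 6 (163bpm 3/4) — PASS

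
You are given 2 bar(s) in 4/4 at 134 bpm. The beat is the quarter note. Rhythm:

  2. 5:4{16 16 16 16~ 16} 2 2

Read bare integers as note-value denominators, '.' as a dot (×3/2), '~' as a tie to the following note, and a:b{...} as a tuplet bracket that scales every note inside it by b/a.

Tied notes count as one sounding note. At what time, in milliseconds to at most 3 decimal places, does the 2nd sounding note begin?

note 2 onset = 3b = 1343.284ms

1. 0.0ms @ 0 + 1343.284ms (3)
2. 1343.284ms @ 3 + 89.552ms (1/5)
3. 1432.836ms @ 16/5 + 89.552ms (1/5)
4. 1522.388ms @ 17/5 + 89.552ms (1/5)
5. 1611.94ms @ 18/5 + 179.104ms (2/5)
6. 1791.045ms @ 4 + 895.522ms (2)
7. 2686.567ms @ 6 + 895.522ms (2)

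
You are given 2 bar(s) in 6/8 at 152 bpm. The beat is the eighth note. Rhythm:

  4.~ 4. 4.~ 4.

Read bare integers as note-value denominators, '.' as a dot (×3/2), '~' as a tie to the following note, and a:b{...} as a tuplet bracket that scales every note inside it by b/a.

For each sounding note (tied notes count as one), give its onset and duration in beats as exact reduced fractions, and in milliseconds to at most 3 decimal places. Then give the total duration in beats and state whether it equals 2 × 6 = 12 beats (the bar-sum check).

1) 0.0ms=0b +2368.421ms=6b
2) 2368.421ms=6b +2368.421ms=6b
Σ=12b of 12 (152bpm 6/8) — PASS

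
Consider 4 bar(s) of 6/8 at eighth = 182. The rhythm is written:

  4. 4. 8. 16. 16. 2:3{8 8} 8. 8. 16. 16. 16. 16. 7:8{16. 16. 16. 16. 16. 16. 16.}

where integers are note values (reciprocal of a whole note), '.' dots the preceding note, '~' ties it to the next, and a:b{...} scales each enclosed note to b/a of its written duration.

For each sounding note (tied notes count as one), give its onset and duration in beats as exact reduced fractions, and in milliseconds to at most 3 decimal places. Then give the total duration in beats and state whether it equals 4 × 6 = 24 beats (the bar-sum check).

1) 0.0ms=0b +989.011ms=3b
2) 989.011ms=3b +989.011ms=3b
3) 1978.022ms=6b +494.505ms=3/2b
4) 2472.527ms=15/2b +247.253ms=3/4b
5) 2719.78ms=33/4b +247.253ms=3/4b
6) 2967.033ms=9b +494.505ms=3/2b
7) 3461.538ms=21/2b +494.505ms=3/2b
8) 3956.044ms=12b +494.505ms=3/2b
9) 4450.549ms=27/2b +494.505ms=3/2b
10) 4945.055ms=15b +247.253ms=3/4b
11) 5192.308ms=63/4b +247.253ms=3/4b
12) 5439.56ms=33/2b +247.253ms=3/4b
13) 5686.813ms=69/4b +247.253ms=3/4b
14) 5934.066ms=18b +282.575ms=6/7b
15) 6216.641ms=132/7b +282.575ms=6/7b
16) 6499.215ms=138/7b +282.575ms=6/7b
17) 6781.79ms=144/7b +282.575ms=6/7b
18) 7064.364ms=150/7b +282.575ms=6/7b
19) 7346.939ms=156/7b +282.575ms=6/7b
20) 7629.513ms=162/7b +282.575ms=6/7b
Σ=24b of 24 (182bpm 6/8) — PASS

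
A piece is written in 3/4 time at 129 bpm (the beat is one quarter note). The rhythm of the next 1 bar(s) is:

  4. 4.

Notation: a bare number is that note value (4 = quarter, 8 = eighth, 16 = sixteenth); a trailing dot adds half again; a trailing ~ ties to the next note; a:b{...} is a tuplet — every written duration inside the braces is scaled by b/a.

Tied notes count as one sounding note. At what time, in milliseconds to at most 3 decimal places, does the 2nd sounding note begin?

1. 0.0ms @ 0 + 697.674ms (3/2)
2. 697.674ms @ 3/2 + 697.674ms (3/2)

note 2 onset = 3/2b = 697.674ms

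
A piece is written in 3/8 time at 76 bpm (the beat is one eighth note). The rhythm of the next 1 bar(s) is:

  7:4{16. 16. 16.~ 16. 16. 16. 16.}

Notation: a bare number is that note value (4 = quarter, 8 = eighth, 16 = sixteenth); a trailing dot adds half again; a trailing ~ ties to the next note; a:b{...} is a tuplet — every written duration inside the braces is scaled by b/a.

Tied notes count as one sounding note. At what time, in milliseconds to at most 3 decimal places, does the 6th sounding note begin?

1. 0.0ms @ 0 + 338.346ms (3/7)
2. 338.346ms @ 3/7 + 338.346ms (3/7)
3. 676.692ms @ 6/7 + 676.692ms (6/7)
4. 1353.383ms @ 12/7 + 338.346ms (3/7)
5. 1691.729ms @ 15/7 + 338.346ms (3/7)
6. 2030.075ms @ 18/7 + 338.346ms (3/7)

note 6 onset = 18/7b = 2030.075ms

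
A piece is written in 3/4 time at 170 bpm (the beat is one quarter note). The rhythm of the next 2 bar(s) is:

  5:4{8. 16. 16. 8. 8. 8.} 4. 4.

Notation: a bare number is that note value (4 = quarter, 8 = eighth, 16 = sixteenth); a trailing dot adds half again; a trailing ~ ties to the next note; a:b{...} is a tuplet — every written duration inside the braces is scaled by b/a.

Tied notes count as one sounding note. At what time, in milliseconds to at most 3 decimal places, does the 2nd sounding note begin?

note 2 onset = 3/5b = 211.765ms

1. 0.0ms @ 0 + 211.765ms (3/5)
2. 211.765ms @ 3/5 + 105.882ms (3/10)
3. 317.647ms @ 9/10 + 105.882ms (3/10)
4. 423.529ms @ 6/5 + 211.765ms (3/5)
5. 635.294ms @ 9/5 + 211.765ms (3/5)
6. 847.059ms @ 12/5 + 211.765ms (3/5)
7. 1058.824ms @ 3 + 529.412ms (3/2)
8. 1588.235ms @ 9/2 + 529.412ms (3/2)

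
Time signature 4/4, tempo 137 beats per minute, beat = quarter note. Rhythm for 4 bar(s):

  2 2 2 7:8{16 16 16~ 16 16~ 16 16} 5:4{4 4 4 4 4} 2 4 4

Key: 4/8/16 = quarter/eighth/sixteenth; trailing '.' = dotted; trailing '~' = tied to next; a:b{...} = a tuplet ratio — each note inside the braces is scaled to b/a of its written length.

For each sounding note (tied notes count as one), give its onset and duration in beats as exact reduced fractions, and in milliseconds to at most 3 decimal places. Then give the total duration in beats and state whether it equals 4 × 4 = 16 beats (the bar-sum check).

1) 0.0ms=0b +875.912ms=2b
2) 875.912ms=2b +875.912ms=2b
3) 1751.825ms=4b +875.912ms=2b
4) 2627.737ms=6b +125.13ms=2/7b
5) 2752.868ms=44/7b +125.13ms=2/7b
6) 2877.998ms=46/7b +250.261ms=4/7b
7) 3128.259ms=50/7b +250.261ms=4/7b
8) 3378.519ms=54/7b +125.13ms=2/7b
9) 3503.65ms=8b +350.365ms=4/5b
10) 3854.015ms=44/5b +350.365ms=4/5b
11) 4204.38ms=48/5b +350.365ms=4/5b
12) 4554.745ms=52/5b +350.365ms=4/5b
13) 4905.109ms=56/5b +350.365ms=4/5b
14) 5255.474ms=12b +875.912ms=2b
15) 6131.387ms=14b +437.956ms=1b
16) 6569.343ms=15b +437.956ms=1b
Σ=16b of 16 (137bpm 4/4) — PASS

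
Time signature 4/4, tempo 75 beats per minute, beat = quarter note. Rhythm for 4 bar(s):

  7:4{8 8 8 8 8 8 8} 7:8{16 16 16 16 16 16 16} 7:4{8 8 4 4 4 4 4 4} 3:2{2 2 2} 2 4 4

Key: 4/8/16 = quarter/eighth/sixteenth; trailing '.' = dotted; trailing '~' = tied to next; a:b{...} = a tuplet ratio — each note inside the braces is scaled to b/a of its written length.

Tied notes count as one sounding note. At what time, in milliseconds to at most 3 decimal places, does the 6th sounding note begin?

note 6 onset = 10/7b = 1142.857ms

1. 0.0ms @ 0 + 228.571ms (2/7)
2. 228.571ms @ 2/7 + 228.571ms (2/7)
3. 457.143ms @ 4/7 + 228.571ms (2/7)
4. 685.714ms @ 6/7 + 228.571ms (2/7)
5. 914.286ms @ 8/7 + 228.571ms (2/7)
6. 1142.857ms @ 10/7 + 228.571ms (2/7)
7. 1371.429ms @ 12/7 + 228.571ms (2/7)
8. 1600.0ms @ 2 + 228.571ms (2/7)
9. 1828.571ms @ 16/7 + 228.571ms (2/7)
10. 2057.143ms @ 18/7 + 228.571ms (2/7)
11. 2285.714ms @ 20/7 + 228.571ms (2/7)
12. 2514.286ms @ 22/7 + 228.571ms (2/7)
13. 2742.857ms @ 24/7 + 228.571ms (2/7)
14. 2971.429ms @ 26/7 + 228.571ms (2/7)
15. 3200.0ms @ 4 + 228.571ms (2/7)
16. 3428.571ms @ 30/7 + 228.571ms (2/7)
17. 3657.143ms @ 32/7 + 457.143ms (4/7)
18. 4114.286ms @ 36/7 + 457.143ms (4/7)
19. 4571.429ms @ 40/7 + 457.143ms (4/7)
20. 5028.571ms @ 44/7 + 457.143ms (4/7)
21. 5485.714ms @ 48/7 + 457.143ms (4/7)
22. 5942.857ms @ 52/7 + 457.143ms (4/7)
23. 6400.0ms @ 8 + 1066.667ms (4/3)
24. 7466.667ms @ 28/3 + 1066.667ms (4/3)
25. 8533.333ms @ 32/3 + 1066.667ms (4/3)
26. 9600.0ms @ 12 + 1600.0ms (2)
27. 11200.0ms @ 14 + 800.0ms (1)
28. 12000.0ms @ 15 + 800.0ms (1)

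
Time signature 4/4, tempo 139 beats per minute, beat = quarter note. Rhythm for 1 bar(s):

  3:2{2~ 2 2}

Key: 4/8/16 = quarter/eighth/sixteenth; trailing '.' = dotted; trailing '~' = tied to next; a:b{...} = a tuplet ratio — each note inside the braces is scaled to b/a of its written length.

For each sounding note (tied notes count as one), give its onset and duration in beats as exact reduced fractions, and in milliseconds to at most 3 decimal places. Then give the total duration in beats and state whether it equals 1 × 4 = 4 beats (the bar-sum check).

1) 0.0ms=0b +1151.079ms=8/3b
2) 1151.079ms=8/3b +575.54ms=4/3b
Σ=4b of 4 (139bpm 4/4) — PASS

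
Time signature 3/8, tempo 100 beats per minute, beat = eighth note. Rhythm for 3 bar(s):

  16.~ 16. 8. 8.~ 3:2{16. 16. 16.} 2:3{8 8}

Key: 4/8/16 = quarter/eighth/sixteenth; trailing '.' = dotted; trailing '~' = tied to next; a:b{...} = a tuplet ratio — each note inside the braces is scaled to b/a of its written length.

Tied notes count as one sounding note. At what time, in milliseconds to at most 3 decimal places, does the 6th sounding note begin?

note 6 onset = 6b = 3600.0ms

1. 0.0ms @ 0 + 900.0ms (3/2)
2. 900.0ms @ 3/2 + 900.0ms (3/2)
3. 1800.0ms @ 3 + 1200.0ms (2)
4. 3000.0ms @ 5 + 300.0ms (1/2)
5. 3300.0ms @ 11/2 + 300.0ms (1/2)
6. 3600.0ms @ 6 + 900.0ms (3/2)
7. 4500.0ms @ 15/2 + 900.0ms (3/2)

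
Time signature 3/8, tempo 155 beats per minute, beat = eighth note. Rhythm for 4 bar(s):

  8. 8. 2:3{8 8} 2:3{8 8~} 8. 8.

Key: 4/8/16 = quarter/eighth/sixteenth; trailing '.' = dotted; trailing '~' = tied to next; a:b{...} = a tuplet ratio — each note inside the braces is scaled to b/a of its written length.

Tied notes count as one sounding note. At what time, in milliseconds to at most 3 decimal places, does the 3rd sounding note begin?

note 3 onset = 3b = 1161.29ms

1. 0.0ms @ 0 + 580.645ms (3/2)
2. 580.645ms @ 3/2 + 580.645ms (3/2)
3. 1161.29ms @ 3 + 580.645ms (3/2)
4. 1741.935ms @ 9/2 + 580.645ms (3/2)
5. 2322.581ms @ 6 + 580.645ms (3/2)
6. 2903.226ms @ 15/2 + 1161.29ms (3)
7. 4064.516ms @ 21/2 + 580.645ms (3/2)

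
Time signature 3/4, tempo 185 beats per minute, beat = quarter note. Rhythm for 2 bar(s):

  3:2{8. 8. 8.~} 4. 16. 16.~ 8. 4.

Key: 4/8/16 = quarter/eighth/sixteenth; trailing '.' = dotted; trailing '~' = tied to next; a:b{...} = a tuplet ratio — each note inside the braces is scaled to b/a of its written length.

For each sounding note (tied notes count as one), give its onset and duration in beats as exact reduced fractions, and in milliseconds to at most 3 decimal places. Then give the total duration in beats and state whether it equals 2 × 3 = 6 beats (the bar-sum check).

1) 0.0ms=0b +162.162ms=1/2b
2) 162.162ms=1/2b +162.162ms=1/2b
3) 324.324ms=1b +648.649ms=2b
4) 972.973ms=3b +121.622ms=3/8b
5) 1094.595ms=27/8b +364.865ms=9/8b
6) 1459.459ms=9/2b +486.486ms=3/2b
Σ=6b of 6 (185bpm 3/4) — PASS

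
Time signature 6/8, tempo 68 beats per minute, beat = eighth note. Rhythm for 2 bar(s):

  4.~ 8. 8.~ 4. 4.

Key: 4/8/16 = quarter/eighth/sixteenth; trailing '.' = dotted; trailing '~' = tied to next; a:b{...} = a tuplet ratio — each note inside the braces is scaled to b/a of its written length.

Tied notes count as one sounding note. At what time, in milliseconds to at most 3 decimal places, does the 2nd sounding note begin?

note 2 onset = 9/2b = 3970.588ms

1. 0.0ms @ 0 + 3970.588ms (9/2)
2. 3970.588ms @ 9/2 + 3970.588ms (9/2)
3. 7941.176ms @ 9 + 2647.059ms (3)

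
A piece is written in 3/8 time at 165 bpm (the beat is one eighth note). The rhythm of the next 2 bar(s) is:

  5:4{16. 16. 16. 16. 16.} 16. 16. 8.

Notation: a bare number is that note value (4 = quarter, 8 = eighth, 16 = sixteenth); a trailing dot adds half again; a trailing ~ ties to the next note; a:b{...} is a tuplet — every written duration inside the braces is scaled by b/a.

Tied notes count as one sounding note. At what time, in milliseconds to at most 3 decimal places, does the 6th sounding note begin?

note 6 onset = 3b = 1090.909ms

1. 0.0ms @ 0 + 218.182ms (3/5)
2. 218.182ms @ 3/5 + 218.182ms (3/5)
3. 436.364ms @ 6/5 + 218.182ms (3/5)
4. 654.545ms @ 9/5 + 218.182ms (3/5)
5. 872.727ms @ 12/5 + 218.182ms (3/5)
6. 1090.909ms @ 3 + 272.727ms (3/4)
7. 1363.636ms @ 15/4 + 272.727ms (3/4)
8. 1636.364ms @ 9/2 + 545.455ms (3/2)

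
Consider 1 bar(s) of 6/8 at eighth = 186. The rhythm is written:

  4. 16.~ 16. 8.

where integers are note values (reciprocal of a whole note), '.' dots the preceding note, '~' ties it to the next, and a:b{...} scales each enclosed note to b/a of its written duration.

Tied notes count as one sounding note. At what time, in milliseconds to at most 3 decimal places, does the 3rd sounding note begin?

note 3 onset = 9/2b = 1451.613ms

1. 0.0ms @ 0 + 967.742ms (3)
2. 967.742ms @ 3 + 483.871ms (3/2)
3. 1451.613ms @ 9/2 + 483.871ms (3/2)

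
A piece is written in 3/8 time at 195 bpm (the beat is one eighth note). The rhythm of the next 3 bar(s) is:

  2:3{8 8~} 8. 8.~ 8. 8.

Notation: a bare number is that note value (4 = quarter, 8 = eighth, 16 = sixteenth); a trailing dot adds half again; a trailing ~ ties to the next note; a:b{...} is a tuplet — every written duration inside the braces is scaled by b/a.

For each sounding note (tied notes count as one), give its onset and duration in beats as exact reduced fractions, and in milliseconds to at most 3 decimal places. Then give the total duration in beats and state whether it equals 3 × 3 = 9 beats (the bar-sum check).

1) 0.0ms=0b +461.538ms=3/2b
2) 461.538ms=3/2b +923.077ms=3b
3) 1384.615ms=9/2b +923.077ms=3b
4) 2307.692ms=15/2b +461.538ms=3/2b
Σ=9b of 9 (195bpm 3/8) — PASS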